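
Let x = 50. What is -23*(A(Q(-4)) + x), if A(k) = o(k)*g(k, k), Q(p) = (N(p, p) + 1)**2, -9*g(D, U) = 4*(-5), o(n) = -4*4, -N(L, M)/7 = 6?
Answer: -2990/9 ≈ -332.22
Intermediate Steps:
N(L, M) = -42 (N(L, M) = -7*6 = -42)
o(n) = -16
g(D, U) = 20/9 (g(D, U) = -4*(-5)/9 = -1/9*(-20) = 20/9)
Q(p) = 1681 (Q(p) = (-42 + 1)**2 = (-41)**2 = 1681)
A(k) = -320/9 (A(k) = -16*20/9 = -320/9)
-23*(A(Q(-4)) + x) = -23*(-320/9 + 50) = -23*130/9 = -2990/9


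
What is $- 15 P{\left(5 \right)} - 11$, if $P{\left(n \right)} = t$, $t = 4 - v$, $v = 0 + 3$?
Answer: $-26$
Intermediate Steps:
$v = 3$
$t = 1$ ($t = 4 - 3 = 1$)
$P{\left(n \right)} = 1$
$- 15 P{\left(5 \right)} - 11 = \left(-15\right) 1 - 11 = -15 - 11 = -26$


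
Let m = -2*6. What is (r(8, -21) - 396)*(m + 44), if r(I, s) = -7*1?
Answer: -12896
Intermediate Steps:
r(I, s) = -7
m = -12
(r(8, -21) - 396)*(m + 44) = (-7 - 396)*(-12 + 44) = -403*32 = -12896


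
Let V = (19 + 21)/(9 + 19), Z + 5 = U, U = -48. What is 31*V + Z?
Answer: -61/7 ≈ -8.7143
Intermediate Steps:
Z = -53 (Z = -5 - 48 = -53)
V = 10/7 (V = 40/28 = 40*(1/28) = 10/7 ≈ 1.4286)
31*V + Z = 31*(10/7) - 53 = 310/7 - 53 = -61/7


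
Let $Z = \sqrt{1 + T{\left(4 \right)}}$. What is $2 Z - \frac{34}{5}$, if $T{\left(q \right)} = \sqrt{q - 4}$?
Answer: $- \frac{24}{5} \approx -4.8$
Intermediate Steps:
$T{\left(q \right)} = \sqrt{-4 + q}$
$Z = 1$ ($Z = \sqrt{1 + \sqrt{-4 + 4}} = \sqrt{1 + \sqrt{0}} = \sqrt{1 + 0} = \sqrt{1} = 1$)
$2 Z - \frac{34}{5} = 2 \cdot 1 - \frac{34}{5} = 2 - \frac{34}{5} = - \frac{24}{5}$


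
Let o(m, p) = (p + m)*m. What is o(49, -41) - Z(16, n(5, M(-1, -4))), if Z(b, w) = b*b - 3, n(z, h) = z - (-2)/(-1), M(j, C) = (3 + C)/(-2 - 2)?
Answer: 139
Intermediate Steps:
M(j, C) = -¾ - C/4 (M(j, C) = (3 + C)/(-4) = (3 + C)*(-¼) = -¾ - C/4)
n(z, h) = -2 + z (n(z, h) = z - (-2)*(-1) = z - 1*2 = z - 2 = -2 + z)
Z(b, w) = -3 + b² (Z(b, w) = b² - 3 = -3 + b²)
o(m, p) = m*(m + p) (o(m, p) = (m + p)*m = m*(m + p))
o(49, -41) - Z(16, n(5, M(-1, -4))) = 49*(49 - 41) - (-3 + 16²) = 49*8 - (-3 + 256) = 392 - 1*253 = 392 - 253 = 139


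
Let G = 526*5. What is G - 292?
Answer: 2338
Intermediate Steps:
G = 2630
G - 292 = 2630 - 292 = 2338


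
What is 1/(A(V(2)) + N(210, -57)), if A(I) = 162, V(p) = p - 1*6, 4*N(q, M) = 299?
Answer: 4/947 ≈ 0.0042239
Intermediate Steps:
N(q, M) = 299/4 (N(q, M) = (¼)*299 = 299/4)
V(p) = -6 + p (V(p) = p - 6 = -6 + p)
1/(A(V(2)) + N(210, -57)) = 1/(162 + 299/4) = 1/(947/4) = 4/947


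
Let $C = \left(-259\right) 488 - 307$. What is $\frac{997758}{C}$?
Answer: $- \frac{332586}{42233} \approx -7.875$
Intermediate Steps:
$C = -126699$ ($C = -126392 - 307 = -126699$)
$\frac{997758}{C} = \frac{997758}{-126699} = 997758 \left(- \frac{1}{126699}\right) = - \frac{332586}{42233}$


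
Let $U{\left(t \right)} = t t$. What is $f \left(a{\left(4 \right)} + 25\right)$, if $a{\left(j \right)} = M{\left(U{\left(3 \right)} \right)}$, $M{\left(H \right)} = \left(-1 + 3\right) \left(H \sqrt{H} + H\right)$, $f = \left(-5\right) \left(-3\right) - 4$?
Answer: $1067$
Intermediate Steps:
$U{\left(t \right)} = t^{2}$
$f = 11$ ($f = 15 - 4 = 11$)
$M{\left(H \right)} = 2 H + 2 H^{\frac{3}{2}}$ ($M{\left(H \right)} = 2 \left(H^{\frac{3}{2}} + H\right) = 2 \left(H + H^{\frac{3}{2}}\right) = 2 H + 2 H^{\frac{3}{2}}$)
$a{\left(j \right)} = 72$ ($a{\left(j \right)} = 2 \cdot 3^{2} + 2 \left(3^{2}\right)^{\frac{3}{2}} = 2 \cdot 9 + 2 \cdot 9^{\frac{3}{2}} = 18 + 2 \cdot 27 = 18 + 54 = 72$)
$f \left(a{\left(4 \right)} + 25\right) = 11 \left(72 + 25\right) = 11 \cdot 97 = 1067$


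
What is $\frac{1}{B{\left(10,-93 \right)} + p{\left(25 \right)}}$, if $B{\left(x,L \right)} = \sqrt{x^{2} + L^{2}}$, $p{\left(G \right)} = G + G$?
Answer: $- \frac{50}{6249} + \frac{\sqrt{8749}}{6249} \approx 0.0069669$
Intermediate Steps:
$p{\left(G \right)} = 2 G$
$B{\left(x,L \right)} = \sqrt{L^{2} + x^{2}}$
$\frac{1}{B{\left(10,-93 \right)} + p{\left(25 \right)}} = \frac{1}{\sqrt{\left(-93\right)^{2} + 10^{2}} + 2 \cdot 25} = \frac{1}{\sqrt{8649 + 100} + 50} = \frac{1}{\sqrt{8749} + 50} = \frac{1}{50 + \sqrt{8749}}$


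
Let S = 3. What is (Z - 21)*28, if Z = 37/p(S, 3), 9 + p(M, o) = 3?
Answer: -2282/3 ≈ -760.67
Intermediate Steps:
p(M, o) = -6 (p(M, o) = -9 + 3 = -6)
Z = -37/6 (Z = 37/(-6) = 37*(-⅙) = -37/6 ≈ -6.1667)
(Z - 21)*28 = (-37/6 - 21)*28 = -163/6*28 = -2282/3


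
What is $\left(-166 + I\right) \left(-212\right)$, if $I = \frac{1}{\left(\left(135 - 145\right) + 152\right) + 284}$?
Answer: $\frac{7495790}{213} \approx 35192.0$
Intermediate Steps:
$I = \frac{1}{426}$ ($I = \frac{1}{\left(-10 + 152\right) + 284} = \frac{1}{142 + 284} = \frac{1}{426} \approx 0.0023474$)
$\left(-166 + I\right) \left(-212\right) = \left(-166 + \frac{1}{426}\right) \left(-212\right) = \left(- \frac{70715}{426}\right) \left(-212\right) = \frac{7495790}{213}$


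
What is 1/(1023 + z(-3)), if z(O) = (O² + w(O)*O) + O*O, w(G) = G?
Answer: 1/1050 ≈ 0.00095238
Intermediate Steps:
z(O) = 3*O² (z(O) = (O² + O*O) + O*O = (O² + O²) + O² = 2*O² + O² = 3*O²)
1/(1023 + z(-3)) = 1/(1023 + 3*(-3)²) = 1/(1023 + 3*9) = 1/(1023 + 27) = 1/1050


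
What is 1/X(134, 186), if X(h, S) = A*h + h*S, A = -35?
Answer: 1/20234 ≈ 4.9422e-5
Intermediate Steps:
X(h, S) = -35*h + S*h (X(h, S) = -35*h + h*S = -35*h + S*h)
1/X(134, 186) = 1/(134*(-35 + 186)) = 1/(134*151) = 1/20234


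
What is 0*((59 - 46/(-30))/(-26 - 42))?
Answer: 0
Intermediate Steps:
0*((59 - 46/(-30))/(-26 - 42)) = 0*((59 - 46*(-1/30))/(-68)) = 0*((59 + 23/15)*(-1/68)) = 0*((908/15)*(-1/68)) = 0*(-227/255) = 0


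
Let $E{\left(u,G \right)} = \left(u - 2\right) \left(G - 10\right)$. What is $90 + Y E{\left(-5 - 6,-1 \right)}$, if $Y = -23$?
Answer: $-3199$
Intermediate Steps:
$E{\left(u,G \right)} = \left(-10 + G\right) \left(-2 + u\right)$ ($E{\left(u,G \right)} = \left(-2 + u\right) \left(-10 + G\right) = \left(-10 + G\right) \left(-2 + u\right)$)
$90 + Y E{\left(-5 - 6,-1 \right)} = 90 - 23 \left(20 - 10 \left(-5 - 6\right) - -2 - \left(-5 - 6\right)\right) = 90 - 23 \left(20 - -110 + 2 - -11\right) = 90 - 23 \left(20 + 110 + 2 + 11\right) = 90 - 3289 = -3199$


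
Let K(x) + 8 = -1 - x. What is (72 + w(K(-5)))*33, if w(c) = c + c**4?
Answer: 10692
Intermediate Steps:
K(x) = -9 - x (K(x) = -8 + (-1 - x) = -9 - x)
(72 + w(K(-5)))*33 = (72 + ((-9 - 1*(-5)) + (-9 - 1*(-5))**4))*33 = (72 + ((-9 + 5) + (-9 + 5)**4))*33 = (72 + (-4 + (-4)**4))*33 = (72 + (-4 + 256))*33 = (72 + 252)*33 = 324*33 = 10692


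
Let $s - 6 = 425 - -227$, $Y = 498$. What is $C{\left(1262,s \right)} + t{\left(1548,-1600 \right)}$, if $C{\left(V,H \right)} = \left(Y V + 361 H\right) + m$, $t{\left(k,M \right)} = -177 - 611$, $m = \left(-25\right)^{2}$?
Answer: $865851$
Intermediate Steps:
$m = 625$
$s = 658$ ($s = 6 + \left(425 - -227\right) = 6 + \left(425 + 227\right) = 6 + 652 = 658$)
$t{\left(k,M \right)} = -788$ ($t{\left(k,M \right)} = -177 - 611 = -788$)
$C{\left(V,H \right)} = 625 + 361 H + 498 V$ ($C{\left(V,H \right)} = \left(498 V + 361 H\right) + 625 = \left(361 H + 498 V\right) + 625 = 625 + 361 H + 498 V$)
$C{\left(1262,s \right)} + t{\left(1548,-1600 \right)} = \left(625 + 361 \cdot 658 + 498 \cdot 1262\right) - 788 = \left(625 + 237538 + 628476\right) - 788 = 866639 - 788 = 865851$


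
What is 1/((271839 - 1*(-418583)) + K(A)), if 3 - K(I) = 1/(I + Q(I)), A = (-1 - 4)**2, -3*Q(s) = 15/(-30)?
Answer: 151/104254169 ≈ 1.4484e-6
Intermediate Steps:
Q(s) = 1/6 (Q(s) = -5/(-30) = -5*(-1)/30 = -1/3*(-1/2) = 1/6)
A = 25 (A = (-5)**2 = 25)
K(I) = 3 - 1/(1/6 + I) (K(I) = 3 - 1/(I + 1/6) = 3 - 1/(1/6 + I))
1/((271839 - 1*(-418583)) + K(A)) = 1/((271839 - 1*(-418583)) + 3*(-1 + 6*25)/(1 + 6*25)) = 1/((271839 + 418583) + 3*(-1 + 150)/(1 + 150)) = 1/(690422 + 3*149/151) = 1/(690422 + 3*(1/151)*149) = 1/(690422 + 447/151) = 1/(104254169/151) = 151/104254169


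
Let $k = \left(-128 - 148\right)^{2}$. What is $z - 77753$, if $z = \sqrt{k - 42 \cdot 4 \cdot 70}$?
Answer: $-77753 + 4 \sqrt{4026} \approx -77499.0$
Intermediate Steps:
$k = 76176$ ($k = \left(-276\right)^{2} = 76176$)
$z = 4 \sqrt{4026}$ ($z = \sqrt{76176 - 42 \cdot 4 \cdot 70} = \sqrt{76176 - 11760} = \sqrt{64416} = 4 \sqrt{4026} \approx 253.8$)
$z - 77753 = 4 \sqrt{4026} - 77753 = -77753 + 4 \sqrt{4026}$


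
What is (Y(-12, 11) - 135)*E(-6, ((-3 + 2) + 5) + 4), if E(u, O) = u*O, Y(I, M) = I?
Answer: 7056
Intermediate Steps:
E(u, O) = O*u
(Y(-12, 11) - 135)*E(-6, ((-3 + 2) + 5) + 4) = (-12 - 135)*((((-3 + 2) + 5) + 4)*(-6)) = -147*((-1 + 5) + 4)*(-6) = -147*(4 + 4)*(-6) = -1176*(-6) = -147*(-48) = 7056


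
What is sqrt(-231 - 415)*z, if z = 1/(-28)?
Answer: -I*sqrt(646)/28 ≈ -0.90773*I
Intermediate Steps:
z = -1/28 ≈ -0.035714
sqrt(-231 - 415)*z = sqrt(-231 - 415)*(-1/28) = sqrt(-646)*(-1/28) = (I*sqrt(646))*(-1/28) = -I*sqrt(646)/28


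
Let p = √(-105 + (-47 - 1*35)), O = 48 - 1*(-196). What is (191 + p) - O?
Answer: -53 + I*√187 ≈ -53.0 + 13.675*I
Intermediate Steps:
O = 244 (O = 48 + 196 = 244)
p = I*√187 (p = √(-105 + (-47 - 35)) = √(-105 - 82) = √(-187) = I*√187 ≈ 13.675*I)
(191 + p) - O = (191 + I*√187) - 1*244 = (191 + I*√187) - 244 = -53 + I*√187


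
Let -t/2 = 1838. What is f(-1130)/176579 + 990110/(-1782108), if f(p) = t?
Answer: -90691831349/157341424266 ≈ -0.57640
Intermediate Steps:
t = -3676 (t = -2*1838 = -3676)
f(p) = -3676
f(-1130)/176579 + 990110/(-1782108) = -3676/176579 + 990110/(-1782108) = -3676*1/176579 + 990110*(-1/1782108) = -3676/176579 - 495055/891054 = -90691831349/157341424266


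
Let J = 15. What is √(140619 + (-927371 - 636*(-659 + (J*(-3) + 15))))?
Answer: 2*I*√87137 ≈ 590.38*I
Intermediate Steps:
√(140619 + (-927371 - 636*(-659 + (J*(-3) + 15)))) = √(140619 + (-927371 - 636*(-659 + (15*(-3) + 15)))) = √(140619 + (-927371 - 636*(-659 + (-45 + 15)))) = √(140619 + (-927371 - 636*(-659 - 30))) = √(140619 + (-927371 - 636*(-689))) = √(140619 + (-927371 - 1*(-438204))) = √(140619 + (-927371 + 438204)) = √(140619 - 489167) = √(-348548) = 2*I*√87137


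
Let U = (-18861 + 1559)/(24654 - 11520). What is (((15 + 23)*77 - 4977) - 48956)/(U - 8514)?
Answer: 334962969/55920089 ≈ 5.9900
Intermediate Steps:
U = -8651/6567 (U = -17302/13134 = -17302*1/13134 = -8651/6567 ≈ -1.3173)
(((15 + 23)*77 - 4977) - 48956)/(U - 8514) = (((15 + 23)*77 - 4977) - 48956)/(-8651/6567 - 8514) = ((38*77 - 4977) - 48956)/(-55920089/6567) = ((2926 - 4977) - 48956)*(-6567/55920089) = (-2051 - 48956)*(-6567/55920089) = -51007*(-6567/55920089) = 334962969/55920089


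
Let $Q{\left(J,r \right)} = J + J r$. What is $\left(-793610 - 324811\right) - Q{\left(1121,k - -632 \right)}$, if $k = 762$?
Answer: $-2682216$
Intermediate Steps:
$\left(-793610 - 324811\right) - Q{\left(1121,k - -632 \right)} = \left(-793610 - 324811\right) - 1121 \left(1 + \left(762 - -632\right)\right) = \left(-793610 - 324811\right) - 1121 \left(1 + \left(762 + 632\right)\right) = -1118421 - 1121 \left(1 + 1394\right) = -1118421 - 1121 \cdot 1395 = -1118421 - 1563795 = -2682216$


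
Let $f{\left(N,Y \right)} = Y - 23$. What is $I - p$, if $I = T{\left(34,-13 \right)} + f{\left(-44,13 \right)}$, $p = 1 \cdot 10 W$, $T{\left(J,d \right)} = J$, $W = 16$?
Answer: $-136$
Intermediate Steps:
$f{\left(N,Y \right)} = -23 + Y$
$p = 160$ ($p = 1 \cdot 10 \cdot 16 = 10 \cdot 16 = 160$)
$I = 24$ ($I = 34 + \left(-23 + 13\right) = 34 - 10 = 24$)
$I - p = 24 - 160 = -136$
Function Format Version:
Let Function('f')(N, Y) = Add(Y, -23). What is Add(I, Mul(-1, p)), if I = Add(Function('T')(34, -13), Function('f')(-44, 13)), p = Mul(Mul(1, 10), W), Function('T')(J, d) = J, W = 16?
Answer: -136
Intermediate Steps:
Function('f')(N, Y) = Add(-23, Y)
p = 160 (p = Mul(Mul(1, 10), 16) = Mul(10, 16) = 160)
I = 24 (I = Add(34, Add(-23, 13)) = Add(34, -10) = 24)
Add(I, Mul(-1, p)) = Add(24, Mul(-1, 160)) = Add(24, -160) = -136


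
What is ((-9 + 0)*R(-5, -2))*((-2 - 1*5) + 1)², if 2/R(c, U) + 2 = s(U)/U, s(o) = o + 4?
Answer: 216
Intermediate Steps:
s(o) = 4 + o
R(c, U) = 2/(-2 + (4 + U)/U)
((-9 + 0)*R(-5, -2))*((-2 - 1*5) + 1)² = ((-9 + 0)*(-2*(-2)/(-4 - 2)))*((-2 - 1*5) + 1)² = (-(-18)*(-2)/(-6))*((-2 - 5) + 1)² = (-(-18)*(-2)*(-1)/6)*(-7 + 1)² = -9*(-⅔)*(-6)² = 6*36 = 216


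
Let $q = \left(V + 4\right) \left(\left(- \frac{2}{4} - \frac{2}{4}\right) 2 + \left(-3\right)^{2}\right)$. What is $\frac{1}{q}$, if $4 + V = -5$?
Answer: $- \frac{1}{35} \approx -0.028571$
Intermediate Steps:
$V = -9$ ($V = -4 - 5 = -9$)
$q = -35$ ($q = \left(-9 + 4\right) \left(\left(- \frac{2}{4} - \frac{2}{4}\right) 2 + \left(-3\right)^{2}\right) = - 5 \left(\left(\left(-2\right) \frac{1}{4} - \frac{1}{2}\right) 2 + 9\right) = - 5 \left(\left(- \frac{1}{2} - \frac{1}{2}\right) 2 + 9\right) = - 5 \left(\left(-1\right) 2 + 9\right) = - 5 \left(-2 + 9\right) = \left(-5\right) 7 = -35$)
$\frac{1}{q} = \frac{1}{-35} = - \frac{1}{35}$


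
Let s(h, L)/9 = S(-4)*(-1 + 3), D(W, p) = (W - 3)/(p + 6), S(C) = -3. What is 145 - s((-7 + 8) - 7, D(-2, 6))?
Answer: 199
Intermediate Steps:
D(W, p) = (-3 + W)/(6 + p)
s(h, L) = -54 (s(h, L) = 9*(-3*(-1 + 3)) = 9*(-3*2) = 9*(-6) = -54)
145 - s((-7 + 8) - 7, D(-2, 6)) = 145 - 1*(-54) = 145 + 54 = 199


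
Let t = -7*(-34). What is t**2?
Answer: 56644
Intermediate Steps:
t = 238
t**2 = 238**2 = 56644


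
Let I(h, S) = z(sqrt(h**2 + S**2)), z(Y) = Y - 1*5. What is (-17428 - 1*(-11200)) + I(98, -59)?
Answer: -6233 + sqrt(13085) ≈ -6118.6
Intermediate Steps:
z(Y) = -5 + Y (z(Y) = Y - 5 = -5 + Y)
I(h, S) = -5 + sqrt(S**2 + h**2) (I(h, S) = -5 + sqrt(h**2 + S**2) = -5 + sqrt(S**2 + h**2))
(-17428 - 1*(-11200)) + I(98, -59) = (-17428 - 1*(-11200)) + (-5 + sqrt((-59)**2 + 98**2)) = (-17428 + 11200) + (-5 + sqrt(3481 + 9604)) = -6228 + (-5 + sqrt(13085)) = -6233 + sqrt(13085)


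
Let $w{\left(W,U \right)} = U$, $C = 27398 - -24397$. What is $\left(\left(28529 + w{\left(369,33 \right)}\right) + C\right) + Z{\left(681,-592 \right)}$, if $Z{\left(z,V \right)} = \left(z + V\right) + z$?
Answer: $81127$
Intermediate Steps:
$C = 51795$ ($C = 27398 + 24397 = 51795$)
$Z{\left(z,V \right)} = V + 2 z$ ($Z{\left(z,V \right)} = \left(V + z\right) + z = V + 2 z$)
$\left(\left(28529 + w{\left(369,33 \right)}\right) + C\right) + Z{\left(681,-592 \right)} = \left(\left(28529 + 33\right) + 51795\right) + \left(-592 + 2 \cdot 681\right) = \left(28562 + 51795\right) + \left(-592 + 1362\right) = 80357 + 770 = 81127$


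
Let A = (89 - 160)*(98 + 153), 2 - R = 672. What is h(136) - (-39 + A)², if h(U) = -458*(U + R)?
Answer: -318735028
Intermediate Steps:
R = -670 (R = 2 - 1*672 = 2 - 672 = -670)
A = -17821 (A = -71*251 = -17821)
h(U) = 306860 - 458*U (h(U) = -458*(U - 670) = -458*(-670 + U) = 306860 - 458*U)
h(136) - (-39 + A)² = (306860 - 458*136) - (-39 - 17821)² = (306860 - 62288) - 1*(-17860)² = 244572 - 1*318979600 = 244572 - 318979600 = -318735028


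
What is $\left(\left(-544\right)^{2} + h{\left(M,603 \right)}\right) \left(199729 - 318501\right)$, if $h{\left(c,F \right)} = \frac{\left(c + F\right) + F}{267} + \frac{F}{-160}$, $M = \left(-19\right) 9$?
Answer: $- \frac{125130167226889}{3560} \approx -3.5149 \cdot 10^{10}$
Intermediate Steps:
$M = -171$
$h{\left(c,F \right)} = \frac{c}{267} + \frac{53 F}{42720}$ ($h{\left(c,F \right)} = \left(\left(F + c\right) + F\right) \frac{1}{267} + F \left(- \frac{1}{160}\right) = \left(c + 2 F\right) \frac{1}{267} - \frac{F}{160} = \left(\frac{c}{267} + \frac{2 F}{267}\right) - \frac{F}{160} = \frac{c}{267} + \frac{53 F}{42720}$)
$\left(\left(-544\right)^{2} + h{\left(M,603 \right)}\right) \left(199729 - 318501\right) = \left(\left(-544\right)^{2} + \left(\frac{1}{267} \left(-171\right) + \frac{53}{42720} \cdot 603\right)\right) \left(199729 - 318501\right) = \left(295936 + \left(- \frac{57}{89} + \frac{10653}{14240}\right)\right) \left(-118772\right) = \left(295936 + \frac{1533}{14240}\right) \left(-118772\right) = \frac{4214130173}{14240} \left(-118772\right) = - \frac{125130167226889}{3560}$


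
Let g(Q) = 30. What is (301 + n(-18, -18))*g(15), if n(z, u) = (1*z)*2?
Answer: 7950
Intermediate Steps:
n(z, u) = 2*z (n(z, u) = z*2 = 2*z)
(301 + n(-18, -18))*g(15) = (301 + 2*(-18))*30 = (301 - 36)*30 = 265*30 = 7950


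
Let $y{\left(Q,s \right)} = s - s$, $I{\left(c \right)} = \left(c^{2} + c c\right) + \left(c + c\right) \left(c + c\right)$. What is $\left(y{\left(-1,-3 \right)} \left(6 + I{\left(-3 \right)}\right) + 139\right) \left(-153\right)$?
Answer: $-21267$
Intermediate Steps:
$I{\left(c \right)} = 6 c^{2}$ ($I{\left(c \right)} = \left(c^{2} + c^{2}\right) + 2 c 2 c = 2 c^{2} + 4 c^{2} = 6 c^{2}$)
$y{\left(Q,s \right)} = 0$
$\left(y{\left(-1,-3 \right)} \left(6 + I{\left(-3 \right)}\right) + 139\right) \left(-153\right) = \left(0 \left(6 + 6 \left(-3\right)^{2}\right) + 139\right) \left(-153\right) = \left(0 \left(6 + 6 \cdot 9\right) + 139\right) \left(-153\right) = \left(0 \left(6 + 54\right) + 139\right) \left(-153\right) = \left(0 \cdot 60 + 139\right) \left(-153\right) = \left(0 + 139\right) \left(-153\right) = 139 \left(-153\right) = -21267$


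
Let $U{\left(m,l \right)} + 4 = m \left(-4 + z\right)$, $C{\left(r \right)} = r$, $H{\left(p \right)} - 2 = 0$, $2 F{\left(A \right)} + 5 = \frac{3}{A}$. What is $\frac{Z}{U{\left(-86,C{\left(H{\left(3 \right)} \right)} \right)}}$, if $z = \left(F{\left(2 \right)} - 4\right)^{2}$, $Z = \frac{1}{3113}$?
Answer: $- \frac{8}{62344051} \approx -1.2832 \cdot 10^{-7}$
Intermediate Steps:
$F{\left(A \right)} = - \frac{5}{2} + \frac{3}{2 A}$ ($F{\left(A \right)} = - \frac{5}{2} + \frac{3 \frac{1}{A}}{2} = - \frac{5}{2} + \frac{3}{2 A}$)
$H{\left(p \right)} = 2$ ($H{\left(p \right)} = 2 + 0 = 2$)
$Z = \frac{1}{3113} \approx 0.00032123$
$z = \frac{529}{16}$ ($z = \left(\frac{3 - 10}{2 \cdot 2} - 4\right)^{2} = \left(\frac{1}{2} \cdot \frac{1}{2} \left(3 - 10\right) - 4\right)^{2} = \left(\frac{1}{2} \cdot \frac{1}{2} \left(-7\right) - 4\right)^{2} = \left(- \frac{7}{4} - 4\right)^{2} = \left(- \frac{23}{4}\right)^{2} = \frac{529}{16} \approx 33.063$)
$U{\left(m,l \right)} = -4 + \frac{465 m}{16}$ ($U{\left(m,l \right)} = -4 + m \left(-4 + \frac{529}{16}\right) = -4 + m \frac{465}{16} = -4 + \frac{465 m}{16}$)
$\frac{Z}{U{\left(-86,C{\left(H{\left(3 \right)} \right)} \right)}} = \frac{1}{3113 \left(-4 + \frac{465}{16} \left(-86\right)\right)} = \frac{1}{3113 \left(-4 - \frac{19995}{8}\right)} = \frac{1}{3113 \left(- \frac{20027}{8}\right)} = \frac{1}{3113} \left(- \frac{8}{20027}\right) = - \frac{8}{62344051}$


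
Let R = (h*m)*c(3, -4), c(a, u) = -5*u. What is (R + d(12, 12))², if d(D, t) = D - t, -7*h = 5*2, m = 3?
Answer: 360000/49 ≈ 7346.9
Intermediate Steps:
h = -10/7 (h = -5*2/7 = -⅐*10 = -10/7 ≈ -1.4286)
R = -600/7 (R = (-10/7*3)*(-5*(-4)) = -30/7*20 = -600/7 ≈ -85.714)
(R + d(12, 12))² = (-600/7 + (12 - 1*12))² = (-600/7 + (12 - 12))² = (-600/7 + 0)² = (-600/7)² = 360000/49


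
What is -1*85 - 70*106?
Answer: -7505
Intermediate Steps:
-1*85 - 70*106 = -85 - 7420 = -7505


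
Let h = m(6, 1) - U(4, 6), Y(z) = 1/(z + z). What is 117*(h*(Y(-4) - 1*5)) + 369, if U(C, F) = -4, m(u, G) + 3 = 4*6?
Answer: -116973/8 ≈ -14622.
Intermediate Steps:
m(u, G) = 21 (m(u, G) = -3 + 4*6 = -3 + 24 = 21)
Y(z) = 1/(2*z)
h = 25 (h = 21 - 1*(-4) = 21 + 4 = 25)
117*(h*(Y(-4) - 1*5)) + 369 = 117*(25*((½)/(-4) - 1*5)) + 369 = 117*(25*((½)*(-¼) - 5)) + 369 = 117*(25*(-⅛ - 5)) + 369 = 117*(25*(-41/8)) + 369 = 117*(-1025/8) + 369 = -119925/8 + 369 = -116973/8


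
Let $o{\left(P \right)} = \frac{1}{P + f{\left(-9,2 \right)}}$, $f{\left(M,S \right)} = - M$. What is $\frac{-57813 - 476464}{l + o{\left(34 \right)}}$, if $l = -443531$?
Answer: $\frac{22973911}{19071832} \approx 1.2046$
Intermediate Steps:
$o{\left(P \right)} = \frac{1}{9 + P}$ ($o{\left(P \right)} = \frac{1}{P - -9} = \frac{1}{P + 9} = \frac{1}{9 + P}$)
$\frac{-57813 - 476464}{l + o{\left(34 \right)}} = \frac{-57813 - 476464}{-443531 + \frac{1}{9 + 34}} = - \frac{534277}{-443531 + \frac{1}{43}} = - \frac{534277}{- \frac{19071832}{43}} = \left(-534277\right) \left(- \frac{43}{19071832}\right) = \frac{22973911}{19071832}$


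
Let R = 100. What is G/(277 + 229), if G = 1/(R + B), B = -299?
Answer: -1/100694 ≈ -9.9311e-6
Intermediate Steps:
G = -1/199 (G = 1/(100 - 299) = 1/(-199) = -1/199 ≈ -0.0050251)
G/(277 + 229) = -1/199/(277 + 229) = -1/199/506 = (1/506)*(-1/199) = -1/100694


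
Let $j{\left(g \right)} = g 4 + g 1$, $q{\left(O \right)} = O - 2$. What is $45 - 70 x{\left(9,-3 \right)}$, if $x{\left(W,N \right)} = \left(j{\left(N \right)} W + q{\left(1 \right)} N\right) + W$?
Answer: $8655$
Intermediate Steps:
$q{\left(O \right)} = -2 + O$
$j{\left(g \right)} = 5 g$ ($j{\left(g \right)} = 4 g + g = 5 g$)
$x{\left(W,N \right)} = W - N + 5 N W$ ($x{\left(W,N \right)} = \left(5 N W + \left(-2 + 1\right) N\right) + W = \left(5 N W - N\right) + W = \left(- N + 5 N W\right) + W = W - N + 5 N W$)
$45 - 70 x{\left(9,-3 \right)} = 45 - 70 \left(9 - -3 + 5 \left(-3\right) 9\right) = 45 - 70 \left(9 + 3 - 135\right) = 45 - -8610 = 45 + 8610 = 8655$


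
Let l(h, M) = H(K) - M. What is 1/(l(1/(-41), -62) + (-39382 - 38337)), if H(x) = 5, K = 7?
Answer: -1/77652 ≈ -1.2878e-5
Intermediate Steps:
l(h, M) = 5 - M
1/(l(1/(-41), -62) + (-39382 - 38337)) = 1/((5 - 1*(-62)) + (-39382 - 38337)) = 1/((5 + 62) - 77719) = 1/(67 - 77719) = 1/(-77652) = -1/77652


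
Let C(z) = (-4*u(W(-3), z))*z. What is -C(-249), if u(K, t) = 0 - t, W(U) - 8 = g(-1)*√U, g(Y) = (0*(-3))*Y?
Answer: -248004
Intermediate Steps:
g(Y) = 0 (g(Y) = 0*Y = 0)
W(U) = 8 (W(U) = 8 + 0*√U = 8 + 0 = 8)
u(K, t) = -t
C(z) = 4*z² (C(z) = (-(-4)*z)*z = (4*z)*z = 4*z²)
-C(-249) = -4*(-249)² = -4*62001 = -1*248004 = -248004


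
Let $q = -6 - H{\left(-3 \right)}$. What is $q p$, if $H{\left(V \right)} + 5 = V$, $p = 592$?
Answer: $1184$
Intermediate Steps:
$H{\left(V \right)} = -5 + V$
$q = 2$ ($q = -6 - \left(-5 - 3\right) = -6 - -8 = -6 + 8 = 2$)
$q p = 2 \cdot 592 = 1184$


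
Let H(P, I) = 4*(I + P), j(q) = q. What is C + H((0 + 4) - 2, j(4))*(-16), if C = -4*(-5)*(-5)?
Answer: -484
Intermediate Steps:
C = -100 (C = 20*(-5) = -100)
H(P, I) = 4*I + 4*P
C + H((0 + 4) - 2, j(4))*(-16) = -100 + (4*4 + 4*((0 + 4) - 2))*(-16) = -100 + (16 + 4*(4 - 2))*(-16) = -100 + (16 + 4*2)*(-16) = -100 + (16 + 8)*(-16) = -100 + 24*(-16) = -100 - 384 = -484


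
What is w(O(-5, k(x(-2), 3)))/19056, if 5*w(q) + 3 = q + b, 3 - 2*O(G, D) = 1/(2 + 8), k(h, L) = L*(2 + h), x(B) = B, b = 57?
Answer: 1109/1905600 ≈ 0.00058197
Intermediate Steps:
O(G, D) = 29/20 (O(G, D) = 3/2 - 1/(2*(2 + 8)) = 3/2 - ½/10 = 3/2 - ½*⅒ = 3/2 - 1/20 = 29/20)
w(q) = 54/5 + q/5 (w(q) = -⅗ + (q + 57)/5 = -⅗ + (57 + q)/5 = -⅗ + (57/5 + q/5) = 54/5 + q/5)
w(O(-5, k(x(-2), 3)))/19056 = (54/5 + (⅕)*(29/20))/19056 = (54/5 + 29/100)*(1/19056) = (1109/100)*(1/19056) = 1109/1905600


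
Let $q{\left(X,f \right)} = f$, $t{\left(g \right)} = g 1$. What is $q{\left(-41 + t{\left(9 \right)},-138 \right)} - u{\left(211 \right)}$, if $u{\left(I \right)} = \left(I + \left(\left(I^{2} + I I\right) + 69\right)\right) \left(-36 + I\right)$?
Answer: $-15631488$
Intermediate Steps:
$t{\left(g \right)} = g$
$u{\left(I \right)} = \left(-36 + I\right) \left(69 + I + 2 I^{2}\right)$ ($u{\left(I \right)} = \left(I + \left(\left(I^{2} + I^{2}\right) + 69\right)\right) \left(-36 + I\right) = \left(I + \left(2 I^{2} + 69\right)\right) \left(-36 + I\right) = \left(I + \left(69 + 2 I^{2}\right)\right) \left(-36 + I\right) = \left(69 + I + 2 I^{2}\right) \left(-36 + I\right) = \left(-36 + I\right) \left(69 + I + 2 I^{2}\right)$)
$q{\left(-41 + t{\left(9 \right)},-138 \right)} - u{\left(211 \right)} = -138 - \left(-2484 - 71 \cdot 211^{2} + 2 \cdot 211^{3} + 33 \cdot 211\right) = -138 - \left(-2484 - 3160991 + 2 \cdot 9393931 + 6963\right) = -138 - \left(-2484 - 3160991 + 18787862 + 6963\right) = -138 - 15631350 = -15631488$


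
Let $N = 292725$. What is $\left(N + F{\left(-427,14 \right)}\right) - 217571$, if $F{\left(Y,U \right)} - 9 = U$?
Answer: $75177$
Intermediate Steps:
$F{\left(Y,U \right)} = 9 + U$
$\left(N + F{\left(-427,14 \right)}\right) - 217571 = \left(292725 + \left(9 + 14\right)\right) - 217571 = \left(292725 + 23\right) - 217571 = 292748 - 217571 = 75177$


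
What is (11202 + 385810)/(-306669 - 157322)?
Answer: -36092/42181 ≈ -0.85565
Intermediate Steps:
(11202 + 385810)/(-306669 - 157322) = 397012/(-463991) = 397012*(-1/463991) = -36092/42181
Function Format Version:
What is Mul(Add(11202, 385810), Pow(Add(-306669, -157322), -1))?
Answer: Rational(-36092, 42181) ≈ -0.85565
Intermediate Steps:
Mul(Add(11202, 385810), Pow(Add(-306669, -157322), -1)) = Mul(397012, Pow(-463991, -1)) = Mul(397012, Rational(-1, 463991)) = Rational(-36092, 42181)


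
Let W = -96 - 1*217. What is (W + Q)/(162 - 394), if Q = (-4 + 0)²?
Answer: 297/232 ≈ 1.2802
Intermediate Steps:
W = -313 (W = -96 - 217 = -313)
Q = 16 (Q = (-4)² = 16)
(W + Q)/(162 - 394) = (-313 + 16)/(162 - 394) = -297/(-232) = -297*(-1/232) = 297/232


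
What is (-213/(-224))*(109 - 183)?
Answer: -7881/112 ≈ -70.366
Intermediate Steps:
(-213/(-224))*(109 - 183) = -213*(-1/224)*(-74) = (213/224)*(-74) = -7881/112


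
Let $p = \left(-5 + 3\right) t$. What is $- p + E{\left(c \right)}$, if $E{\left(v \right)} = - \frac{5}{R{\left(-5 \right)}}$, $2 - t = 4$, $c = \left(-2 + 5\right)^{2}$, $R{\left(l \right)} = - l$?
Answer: $-5$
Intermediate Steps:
$c = 9$ ($c = 3^{2} = 9$)
$t = -2$ ($t = 2 - 4 = -2$)
$p = 4$ ($p = \left(-5 + 3\right) \left(-2\right) = \left(-2\right) \left(-2\right) = 4$)
$E{\left(v \right)} = -1$ ($E{\left(v \right)} = - \frac{5}{\left(-1\right) \left(-5\right)} = - \frac{5}{5} = \left(-5\right) \frac{1}{5} = -1$)
$- p + E{\left(c \right)} = \left(-1\right) 4 - 1 = -4 - 1 = -5$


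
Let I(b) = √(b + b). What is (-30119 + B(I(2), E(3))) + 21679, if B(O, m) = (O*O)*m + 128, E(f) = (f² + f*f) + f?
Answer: -8228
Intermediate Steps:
E(f) = f + 2*f² (E(f) = (f² + f²) + f = 2*f² + f = f + 2*f²)
I(b) = √2*√b (I(b) = √(2*b) = √2*√b)
B(O, m) = 128 + m*O² (B(O, m) = O²*m + 128 = m*O² + 128 = 128 + m*O²)
(-30119 + B(I(2), E(3))) + 21679 = (-30119 + (128 + (3*(1 + 2*3))*(√2*√2)²)) + 21679 = (-30119 + (128 + (3*(1 + 6))*2²)) + 21679 = (-30119 + (128 + (3*7)*4)) + 21679 = (-30119 + (128 + 21*4)) + 21679 = (-30119 + (128 + 84)) + 21679 = (-30119 + 212) + 21679 = -29907 + 21679 = -8228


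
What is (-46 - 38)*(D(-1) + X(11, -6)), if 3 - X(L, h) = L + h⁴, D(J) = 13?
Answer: 108444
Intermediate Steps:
X(L, h) = 3 - L - h⁴ (X(L, h) = 3 - (L + h⁴) = 3 + (-L - h⁴) = 3 - L - h⁴)
(-46 - 38)*(D(-1) + X(11, -6)) = (-46 - 38)*(13 + (3 - 1*11 - 1*(-6)⁴)) = -84*(13 + (3 - 11 - 1*1296)) = -84*(13 + (3 - 11 - 1296)) = -84*(13 - 1304) = -84*(-1291) = 108444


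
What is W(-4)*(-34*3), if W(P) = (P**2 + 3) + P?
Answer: -1530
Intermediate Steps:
W(P) = 3 + P + P**2 (W(P) = (3 + P**2) + P = 3 + P + P**2)
W(-4)*(-34*3) = (3 - 4 + (-4)**2)*(-34*3) = (3 - 4 + 16)*(-102) = 15*(-102) = -1530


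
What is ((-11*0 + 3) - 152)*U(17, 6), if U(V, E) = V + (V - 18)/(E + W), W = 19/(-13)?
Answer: -147510/59 ≈ -2500.2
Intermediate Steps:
W = -19/13 (W = 19*(-1/13) = -19/13 ≈ -1.4615)
U(V, E) = V + (-18 + V)/(-19/13 + E) (U(V, E) = V + (V - 18)/(E - 19/13) = V + (-18 + V)/(-19/13 + E))
((-11*0 + 3) - 152)*U(17, 6) = ((-11*0 + 3) - 152)*((-234 - 6*17 + 13*6*17)/(-19 + 13*6)) = ((0 + 3) - 152)*((-234 - 102 + 1326)/(-19 + 78)) = (3 - 152)*(990/59) = -149*990/59 = -147510/59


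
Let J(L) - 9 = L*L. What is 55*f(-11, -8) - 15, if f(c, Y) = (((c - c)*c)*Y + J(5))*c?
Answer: -20585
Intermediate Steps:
J(L) = 9 + L² (J(L) = 9 + L*L = 9 + L²)
f(c, Y) = 34*c (f(c, Y) = (((c - c)*c)*Y + (9 + 5²))*c = ((0*c)*Y + (9 + 25))*c = (0*Y + 34)*c = (0 + 34)*c = 34*c)
55*f(-11, -8) - 15 = 55*(34*(-11)) - 15 = 55*(-374) - 15 = -20570 - 15 = -20585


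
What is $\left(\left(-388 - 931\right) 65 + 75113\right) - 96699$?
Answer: $-107321$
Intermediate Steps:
$\left(\left(-388 - 931\right) 65 + 75113\right) - 96699 = \left(\left(-1319\right) 65 + 75113\right) - 96699 = \left(-85735 + 75113\right) - 96699 = -10622 - 96699 = -107321$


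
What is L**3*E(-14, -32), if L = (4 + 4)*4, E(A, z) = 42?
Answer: 1376256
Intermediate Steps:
L = 32 (L = 8*4 = 32)
L**3*E(-14, -32) = 32**3*42 = 32768*42 = 1376256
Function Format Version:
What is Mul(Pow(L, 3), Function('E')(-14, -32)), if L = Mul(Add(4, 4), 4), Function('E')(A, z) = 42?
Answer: 1376256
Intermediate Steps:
L = 32 (L = Mul(8, 4) = 32)
Mul(Pow(L, 3), Function('E')(-14, -32)) = Mul(Pow(32, 3), 42) = Mul(32768, 42) = 1376256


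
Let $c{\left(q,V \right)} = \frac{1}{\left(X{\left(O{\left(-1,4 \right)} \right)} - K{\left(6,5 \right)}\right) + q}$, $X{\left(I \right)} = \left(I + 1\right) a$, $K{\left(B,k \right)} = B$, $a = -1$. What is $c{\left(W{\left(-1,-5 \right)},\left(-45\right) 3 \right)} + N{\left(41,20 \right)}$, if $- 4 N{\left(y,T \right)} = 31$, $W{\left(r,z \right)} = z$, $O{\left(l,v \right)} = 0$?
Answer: $- \frac{47}{6} \approx -7.8333$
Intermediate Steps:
$N{\left(y,T \right)} = - \frac{31}{4}$ ($N{\left(y,T \right)} = \left(- \frac{1}{4}\right) 31 = - \frac{31}{4}$)
$X{\left(I \right)} = -1 - I$ ($X{\left(I \right)} = \left(I + 1\right) \left(-1\right) = \left(1 + I\right) \left(-1\right) = -1 - I$)
$c{\left(q,V \right)} = \frac{1}{-7 + q}$ ($c{\left(q,V \right)} = \frac{1}{\left(\left(-1 - 0\right) - 6\right) + q} = \frac{1}{\left(\left(-1 + 0\right) - 6\right) + q} = \frac{1}{\left(-1 - 6\right) + q} = \frac{1}{-7 + q}$)
$c{\left(W{\left(-1,-5 \right)},\left(-45\right) 3 \right)} + N{\left(41,20 \right)} = \frac{1}{-7 - 5} - \frac{31}{4} = \frac{1}{-12} - \frac{31}{4} = - \frac{1}{12} - \frac{31}{4} = - \frac{47}{6}$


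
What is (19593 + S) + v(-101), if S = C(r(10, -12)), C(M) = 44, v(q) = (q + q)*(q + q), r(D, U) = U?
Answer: 60441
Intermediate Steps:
v(q) = 4*q² (v(q) = (2*q)*(2*q) = 4*q²)
S = 44
(19593 + S) + v(-101) = (19593 + 44) + 4*(-101)² = 19637 + 4*10201 = 19637 + 40804 = 60441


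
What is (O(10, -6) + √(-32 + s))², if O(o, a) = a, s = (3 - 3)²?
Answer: 4 - 48*I*√2 ≈ 4.0 - 67.882*I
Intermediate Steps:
s = 0 (s = 0² = 0)
(O(10, -6) + √(-32 + s))² = (-6 + √(-32 + 0))² = (-6 + √(-32))² = (-6 + 4*I*√2)²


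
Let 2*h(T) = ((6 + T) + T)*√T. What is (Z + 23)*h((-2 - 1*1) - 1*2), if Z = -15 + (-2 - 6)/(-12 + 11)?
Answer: -32*I*√5 ≈ -71.554*I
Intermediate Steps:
Z = -7 (Z = -15 - 8/(-1) = -15 - 8*(-1) = -15 + 8 = -7)
h(T) = √T*(6 + 2*T)/2 (h(T) = (((6 + T) + T)*√T)/2 = ((6 + 2*T)*√T)/2 = (√T*(6 + 2*T))/2 = √T*(6 + 2*T)/2)
(Z + 23)*h((-2 - 1*1) - 1*2) = (-7 + 23)*(√((-2 - 1*1) - 1*2)*(3 + ((-2 - 1*1) - 1*2))) = 16*(√((-2 - 1) - 2)*(3 + ((-2 - 1) - 2))) = 16*(√(-3 - 2)*(3 + (-3 - 2))) = 16*(√(-5)*(3 - 5)) = 16*((I*√5)*(-2)) = 16*(-2*I*√5) = -32*I*√5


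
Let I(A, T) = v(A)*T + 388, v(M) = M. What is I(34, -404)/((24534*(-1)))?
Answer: 142/261 ≈ 0.54406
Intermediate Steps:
I(A, T) = 388 + A*T (I(A, T) = A*T + 388 = 388 + A*T)
I(34, -404)/((24534*(-1))) = (388 + 34*(-404))/((24534*(-1))) = (388 - 13736)/(-24534) = -13348*(-1/24534) = 142/261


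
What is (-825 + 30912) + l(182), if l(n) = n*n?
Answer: 63211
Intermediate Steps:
l(n) = n²
(-825 + 30912) + l(182) = (-825 + 30912) + 182² = 30087 + 33124 = 63211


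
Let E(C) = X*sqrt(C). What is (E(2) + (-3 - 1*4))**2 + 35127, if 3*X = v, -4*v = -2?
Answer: 633169/18 - 7*sqrt(2)/3 ≈ 35173.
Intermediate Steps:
v = 1/2 (v = -1/4*(-2) = 1/2 ≈ 0.50000)
X = 1/6 (X = (1/3)*(1/2) = 1/6 ≈ 0.16667)
E(C) = sqrt(C)/6
(E(2) + (-3 - 1*4))**2 + 35127 = (sqrt(2)/6 + (-3 - 1*4))**2 + 35127 = (sqrt(2)/6 + (-3 - 4))**2 + 35127 = (sqrt(2)/6 - 7)**2 + 35127 = (-7 + sqrt(2)/6)**2 + 35127 = 35127 + (-7 + sqrt(2)/6)**2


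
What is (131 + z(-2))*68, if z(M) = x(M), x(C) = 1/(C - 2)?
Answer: 8891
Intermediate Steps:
x(C) = 1/(-2 + C)
z(M) = 1/(-2 + M)
(131 + z(-2))*68 = (131 + 1/(-2 - 2))*68 = (131 + 1/(-4))*68 = (131 - ¼)*68 = (523/4)*68 = 8891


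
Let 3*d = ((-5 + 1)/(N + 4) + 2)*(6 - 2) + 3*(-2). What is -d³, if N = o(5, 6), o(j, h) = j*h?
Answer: -17576/132651 ≈ -0.13250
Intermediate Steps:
o(j, h) = h*j
N = 30 (N = 6*5 = 30)
d = 26/51 (d = (((-5 + 1)/(30 + 4) + 2)*(6 - 2) + 3*(-2))/3 = ((-4/34 + 2)*4 - 6)/3 = ((-4*1/34 + 2)*4 - 6)/3 = ((-2/17 + 2)*4 - 6)/3 = ((32/17)*4 - 6)/3 = (128/17 - 6)/3 = (⅓)*(26/17) = 26/51 ≈ 0.50980)
-d³ = -(26/51)³ = -1*17576/132651 = -17576/132651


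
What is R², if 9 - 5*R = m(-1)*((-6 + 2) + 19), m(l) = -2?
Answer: 1521/25 ≈ 60.840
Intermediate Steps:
R = 39/5 (R = 9/5 - (-2)*((-6 + 2) + 19)/5 = 9/5 - (-2)*(-4 + 19)/5 = 9/5 - (-2)*15/5 = 9/5 - ⅕*(-30) = 9/5 + 6 = 39/5 ≈ 7.8000)
R² = (39/5)² = 1521/25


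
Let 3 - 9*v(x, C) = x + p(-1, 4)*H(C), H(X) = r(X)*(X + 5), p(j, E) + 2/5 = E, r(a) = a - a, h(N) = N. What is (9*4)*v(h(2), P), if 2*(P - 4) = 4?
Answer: 4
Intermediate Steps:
P = 6 (P = 4 + (1/2)*4 = 4 + 2 = 6)
r(a) = 0
p(j, E) = -2/5 + E
H(X) = 0 (H(X) = 0*(X + 5) = 0*(5 + X) = 0)
v(x, C) = 1/3 - x/9 (v(x, C) = 1/3 - (x + (-2/5 + 4)*0)/9 = 1/3 - (x + (18/5)*0)/9 = 1/3 - (x + 0)/9 = 1/3 - x/9)
(9*4)*v(h(2), P) = (9*4)*(1/3 - 1/9*2) = 36*(1/3 - 2/9) = 36*(1/9) = 4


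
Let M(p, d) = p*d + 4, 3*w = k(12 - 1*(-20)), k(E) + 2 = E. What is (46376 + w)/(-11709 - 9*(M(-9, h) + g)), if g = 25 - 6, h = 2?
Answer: -2577/653 ≈ -3.9464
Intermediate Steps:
k(E) = -2 + E
g = 19
w = 10 (w = (-2 + (12 - 1*(-20)))/3 = (-2 + (12 + 20))/3 = (-2 + 32)/3 = (⅓)*30 = 10)
M(p, d) = 4 + d*p (M(p, d) = d*p + 4 = 4 + d*p)
(46376 + w)/(-11709 - 9*(M(-9, h) + g)) = (46376 + 10)/(-11709 - 9*((4 + 2*(-9)) + 19)) = 46386/(-11709 - 9*((4 - 18) + 19)) = 46386/(-11709 - 9*(-14 + 19)) = 46386/(-11709 - 9*5) = 46386/(-11709 - 45) = 46386/(-11754) = 46386*(-1/11754) = -2577/653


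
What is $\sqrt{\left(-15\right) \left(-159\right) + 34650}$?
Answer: $3 \sqrt{4115} \approx 192.44$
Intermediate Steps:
$\sqrt{\left(-15\right) \left(-159\right) + 34650} = \sqrt{2385 + 34650} = \sqrt{37035} = 3 \sqrt{4115}$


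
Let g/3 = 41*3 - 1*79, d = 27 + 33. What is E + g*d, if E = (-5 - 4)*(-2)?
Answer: 7938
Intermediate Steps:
E = 18 (E = -9*(-2) = 18)
d = 60
g = 132 (g = 3*(41*3 - 1*79) = 3*(123 - 79) = 3*44 = 132)
E + g*d = 18 + 132*60 = 18 + 7920 = 7938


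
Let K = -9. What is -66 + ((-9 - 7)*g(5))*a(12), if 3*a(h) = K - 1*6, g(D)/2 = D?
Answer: 734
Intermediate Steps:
g(D) = 2*D
a(h) = -5 (a(h) = (-9 - 1*6)/3 = (-9 - 6)/3 = (⅓)*(-15) = -5)
-66 + ((-9 - 7)*g(5))*a(12) = -66 + ((-9 - 7)*(2*5))*(-5) = -66 - 16*10*(-5) = -66 - 160*(-5) = -66 + 800 = 734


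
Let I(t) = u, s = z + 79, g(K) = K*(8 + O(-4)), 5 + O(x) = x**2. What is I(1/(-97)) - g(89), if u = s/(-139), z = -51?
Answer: -235077/139 ≈ -1691.2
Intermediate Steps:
O(x) = -5 + x**2
g(K) = 19*K (g(K) = K*(8 + (-5 + (-4)**2)) = K*(8 + (-5 + 16)) = K*(8 + 11) = K*19 = 19*K)
s = 28 (s = -51 + 79 = 28)
u = -28/139 (u = 28/(-139) = 28*(-1/139) = -28/139 ≈ -0.20144)
I(t) = -28/139
I(1/(-97)) - g(89) = -28/139 - 19*89 = -28/139 - 1*1691 = -28/139 - 1691 = -235077/139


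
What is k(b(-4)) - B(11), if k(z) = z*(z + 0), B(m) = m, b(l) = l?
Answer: 5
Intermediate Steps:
k(z) = z² (k(z) = z*z = z²)
k(b(-4)) - B(11) = (-4)² - 1*11 = 16 - 11 = 5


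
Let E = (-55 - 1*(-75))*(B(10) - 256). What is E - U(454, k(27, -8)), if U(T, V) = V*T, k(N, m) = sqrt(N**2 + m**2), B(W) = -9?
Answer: -5300 - 454*sqrt(793) ≈ -18085.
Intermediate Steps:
U(T, V) = T*V
E = -5300 (E = (-55 - 1*(-75))*(-9 - 256) = (-55 + 75)*(-265) = 20*(-265) = -5300)
E - U(454, k(27, -8)) = -5300 - 454*sqrt(27**2 + (-8)**2) = -5300 - 454*sqrt(729 + 64) = -5300 - 454*sqrt(793)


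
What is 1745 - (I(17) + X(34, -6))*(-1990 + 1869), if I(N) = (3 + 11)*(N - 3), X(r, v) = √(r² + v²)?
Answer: 25461 + 242*√298 ≈ 29639.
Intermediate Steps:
I(N) = -42 + 14*N (I(N) = 14*(-3 + N) = -42 + 14*N)
1745 - (I(17) + X(34, -6))*(-1990 + 1869) = 1745 - ((-42 + 14*17) + √(34² + (-6)²))*(-1990 + 1869) = 1745 - ((-42 + 238) + √(1156 + 36))*(-121) = 1745 - (196 + √1192)*(-121) = 1745 - (196 + 2*√298)*(-121) = 1745 - (-23716 - 242*√298) = 1745 + (23716 + 242*√298) = 25461 + 242*√298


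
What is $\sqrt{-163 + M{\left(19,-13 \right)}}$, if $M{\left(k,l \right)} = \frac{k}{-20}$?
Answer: $\frac{i \sqrt{16395}}{10} \approx 12.804 i$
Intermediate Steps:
$M{\left(k,l \right)} = - \frac{k}{20}$ ($M{\left(k,l \right)} = k \left(- \frac{1}{20}\right) = - \frac{k}{20}$)
$\sqrt{-163 + M{\left(19,-13 \right)}} = \sqrt{-163 - \frac{19}{20}} = \sqrt{- \frac{3279}{20}} = \frac{i \sqrt{16395}}{10}$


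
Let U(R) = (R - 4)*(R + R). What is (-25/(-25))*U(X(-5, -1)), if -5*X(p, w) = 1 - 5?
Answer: -128/25 ≈ -5.1200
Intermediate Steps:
X(p, w) = ⅘ (X(p, w) = -(1 - 5)/5 = -⅕*(-4) = ⅘)
U(R) = 2*R*(-4 + R) (U(R) = (-4 + R)*(2*R) = 2*R*(-4 + R))
(-25/(-25))*U(X(-5, -1)) = (-25/(-25))*(2*(⅘)*(-4 + ⅘)) = (-25*(-1/25))*(2*(⅘)*(-16/5)) = 1*(-128/25) = -128/25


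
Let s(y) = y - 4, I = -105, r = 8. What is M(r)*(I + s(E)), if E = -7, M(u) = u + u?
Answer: -1856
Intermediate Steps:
M(u) = 2*u
s(y) = -4 + y
M(r)*(I + s(E)) = (2*8)*(-105 + (-4 - 7)) = 16*(-105 - 11) = 16*(-116) = -1856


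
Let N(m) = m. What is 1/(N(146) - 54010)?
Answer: -1/53864 ≈ -1.8565e-5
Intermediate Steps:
1/(N(146) - 54010) = 1/(146 - 54010) = 1/(-53864) = -1/53864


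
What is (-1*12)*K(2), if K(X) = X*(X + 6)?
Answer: -192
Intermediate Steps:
K(X) = X*(6 + X)
(-1*12)*K(2) = (-1*12)*(2*(6 + 2)) = -24*8 = -12*16 = -192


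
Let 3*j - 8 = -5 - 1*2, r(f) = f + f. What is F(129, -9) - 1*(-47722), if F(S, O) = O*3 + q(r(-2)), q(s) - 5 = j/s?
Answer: 572399/12 ≈ 47700.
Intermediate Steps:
r(f) = 2*f
j = ⅓ (j = 8/3 + (-5 - 1*2)/3 = 8/3 + (-5 - 2)/3 = 8/3 + (⅓)*(-7) = 8/3 - 7/3 = ⅓ ≈ 0.33333)
q(s) = 5 + 1/(3*s)
F(S, O) = 59/12 + 3*O (F(S, O) = O*3 + (5 + 1/(3*((2*(-2))))) = 3*O + (5 + (⅓)/(-4)) = 3*O + (5 + (⅓)*(-¼)) = 3*O + (5 - 1/12) = 3*O + 59/12 = 59/12 + 3*O)
F(129, -9) - 1*(-47722) = (59/12 + 3*(-9)) - 1*(-47722) = (59/12 - 27) + 47722 = -265/12 + 47722 = 572399/12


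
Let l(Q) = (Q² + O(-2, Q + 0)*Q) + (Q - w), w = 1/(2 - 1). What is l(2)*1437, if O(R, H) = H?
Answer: 12933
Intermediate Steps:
w = 1 (w = 1/1 = 1)
l(Q) = -1 + Q + 2*Q² (l(Q) = (Q² + (Q + 0)*Q) + (Q - 1*1) = (Q² + Q*Q) + (Q - 1) = (Q² + Q²) + (-1 + Q) = 2*Q² + (-1 + Q) = -1 + Q + 2*Q²)
l(2)*1437 = (-1 + 2 + 2*2²)*1437 = (-1 + 2 + 2*4)*1437 = (-1 + 2 + 8)*1437 = 9*1437 = 12933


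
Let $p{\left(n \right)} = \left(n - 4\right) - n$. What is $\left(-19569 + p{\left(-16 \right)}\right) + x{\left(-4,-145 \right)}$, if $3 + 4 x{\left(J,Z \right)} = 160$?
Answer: $- \frac{78135}{4} \approx -19534.0$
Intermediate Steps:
$x{\left(J,Z \right)} = \frac{157}{4}$ ($x{\left(J,Z \right)} = - \frac{3}{4} + \frac{1}{4} \cdot 160 = - \frac{3}{4} + 40 = \frac{157}{4}$)
$p{\left(n \right)} = -4$ ($p{\left(n \right)} = \left(-4 + n\right) - n = -4$)
$\left(-19569 + p{\left(-16 \right)}\right) + x{\left(-4,-145 \right)} = \left(-19569 - 4\right) + \frac{157}{4} = -19573 + \frac{157}{4} = - \frac{78135}{4}$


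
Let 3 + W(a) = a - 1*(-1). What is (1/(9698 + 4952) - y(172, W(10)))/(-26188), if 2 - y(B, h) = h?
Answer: -87901/383654200 ≈ -0.00022912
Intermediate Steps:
W(a) = -2 + a (W(a) = -3 + (a - 1*(-1)) = -3 + (a + 1) = -3 + (1 + a) = -2 + a)
y(B, h) = 2 - h
(1/(9698 + 4952) - y(172, W(10)))/(-26188) = (1/(9698 + 4952) - (2 - (-2 + 10)))/(-26188) = (1/14650 - (2 - 1*8))*(-1/26188) = (1/14650 - (2 - 8))*(-1/26188) = (1/14650 - 1*(-6))*(-1/26188) = (1/14650 + 6)*(-1/26188) = (87901/14650)*(-1/26188) = -87901/383654200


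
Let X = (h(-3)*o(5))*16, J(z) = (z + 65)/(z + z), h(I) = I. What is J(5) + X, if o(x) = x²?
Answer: -1193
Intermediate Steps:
J(z) = (65 + z)/(2*z) (J(z) = (65 + z)/((2*z)) = (65 + z)*(1/(2*z)) = (65 + z)/(2*z))
X = -1200 (X = -3*5²*16 = -3*25*16 = -75*16 = -1200)
J(5) + X = (½)*(65 + 5)/5 - 1200 = (½)*(⅕)*70 - 1200 = 7 - 1200 = -1193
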